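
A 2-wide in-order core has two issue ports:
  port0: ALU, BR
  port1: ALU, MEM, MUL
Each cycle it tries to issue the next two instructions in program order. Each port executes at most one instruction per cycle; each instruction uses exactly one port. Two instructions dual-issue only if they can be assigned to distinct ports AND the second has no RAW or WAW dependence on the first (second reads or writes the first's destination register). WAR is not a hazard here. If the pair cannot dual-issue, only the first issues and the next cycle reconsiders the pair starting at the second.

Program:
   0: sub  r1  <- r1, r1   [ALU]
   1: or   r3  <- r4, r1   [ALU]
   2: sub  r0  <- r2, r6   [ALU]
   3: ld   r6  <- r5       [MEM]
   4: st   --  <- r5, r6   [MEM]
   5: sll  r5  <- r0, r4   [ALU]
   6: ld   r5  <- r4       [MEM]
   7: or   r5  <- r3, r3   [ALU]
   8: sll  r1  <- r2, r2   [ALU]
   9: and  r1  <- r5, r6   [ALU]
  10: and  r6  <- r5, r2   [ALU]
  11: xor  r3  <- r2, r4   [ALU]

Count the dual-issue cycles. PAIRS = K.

c0: i0 sub  RAW r1
c1: i1/i2 or/sub  dual
c2: i3 ld  no-port MEM/MEM
c3: i4/i5 st/sll  dual
c4: i6 ld  WAW r5
c5: i7/i8 or/sll  dual
c6: i9/i10 and/and  dual
c7: i11 xor  tail

PAIRS = 4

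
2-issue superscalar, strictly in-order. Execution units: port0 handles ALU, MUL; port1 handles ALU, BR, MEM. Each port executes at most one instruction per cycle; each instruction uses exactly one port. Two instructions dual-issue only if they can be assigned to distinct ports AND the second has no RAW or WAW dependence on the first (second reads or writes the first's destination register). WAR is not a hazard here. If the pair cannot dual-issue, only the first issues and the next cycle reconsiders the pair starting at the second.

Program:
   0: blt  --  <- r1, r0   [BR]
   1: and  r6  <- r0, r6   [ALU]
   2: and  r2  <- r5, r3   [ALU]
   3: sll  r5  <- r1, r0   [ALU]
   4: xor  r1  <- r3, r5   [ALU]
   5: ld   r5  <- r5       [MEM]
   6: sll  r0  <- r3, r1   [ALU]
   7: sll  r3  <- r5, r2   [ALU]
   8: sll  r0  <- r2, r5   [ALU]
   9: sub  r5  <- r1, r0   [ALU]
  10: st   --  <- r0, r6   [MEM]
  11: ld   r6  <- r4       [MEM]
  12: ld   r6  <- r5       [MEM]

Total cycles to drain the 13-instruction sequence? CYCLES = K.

CYCLES = 8

c0: i0&i1 blt;and  dual
c1: i2&i3 and;sll  dual
c2: i4&i5 xor;ld  dual
c3: i6&i7 sll;sll  dual
c4: i8 sll  RAW r0
c5: i9&i10 sub;st  dual
c6: i11 ld  no-port MEM/MEM
c7: i12 ld  tail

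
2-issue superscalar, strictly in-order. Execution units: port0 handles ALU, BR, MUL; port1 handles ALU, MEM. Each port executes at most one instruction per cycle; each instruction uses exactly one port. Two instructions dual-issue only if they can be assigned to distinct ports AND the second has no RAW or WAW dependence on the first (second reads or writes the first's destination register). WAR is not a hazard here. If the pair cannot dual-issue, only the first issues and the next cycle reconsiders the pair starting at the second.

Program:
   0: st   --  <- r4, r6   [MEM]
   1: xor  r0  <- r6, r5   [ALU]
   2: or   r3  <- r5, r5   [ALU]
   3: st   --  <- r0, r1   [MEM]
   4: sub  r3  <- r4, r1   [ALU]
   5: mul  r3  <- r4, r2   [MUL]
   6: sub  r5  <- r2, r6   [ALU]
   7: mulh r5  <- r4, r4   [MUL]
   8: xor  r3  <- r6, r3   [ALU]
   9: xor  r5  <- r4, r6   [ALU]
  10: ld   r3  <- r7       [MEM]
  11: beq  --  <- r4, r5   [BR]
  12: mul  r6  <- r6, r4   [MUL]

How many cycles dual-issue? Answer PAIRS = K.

[0] i0/i1  st.MEM+xor.ALU  -- 2-wide
[1] i2/i3  or.ALU+st.MEM  -- 2-wide
[2] i4  sub.ALU  -- WAW r3
[3] i5/i6  mul.MUL+sub.ALU  -- 2-wide
[4] i7/i8  mulh.MUL+xor.ALU  -- 2-wide
[5] i9/i10  xor.ALU+ld.MEM  -- 2-wide
[6] i11  beq.BR  -- no-port BR/MUL
[7] i12  mul.MUL  -- tail

PAIRS = 5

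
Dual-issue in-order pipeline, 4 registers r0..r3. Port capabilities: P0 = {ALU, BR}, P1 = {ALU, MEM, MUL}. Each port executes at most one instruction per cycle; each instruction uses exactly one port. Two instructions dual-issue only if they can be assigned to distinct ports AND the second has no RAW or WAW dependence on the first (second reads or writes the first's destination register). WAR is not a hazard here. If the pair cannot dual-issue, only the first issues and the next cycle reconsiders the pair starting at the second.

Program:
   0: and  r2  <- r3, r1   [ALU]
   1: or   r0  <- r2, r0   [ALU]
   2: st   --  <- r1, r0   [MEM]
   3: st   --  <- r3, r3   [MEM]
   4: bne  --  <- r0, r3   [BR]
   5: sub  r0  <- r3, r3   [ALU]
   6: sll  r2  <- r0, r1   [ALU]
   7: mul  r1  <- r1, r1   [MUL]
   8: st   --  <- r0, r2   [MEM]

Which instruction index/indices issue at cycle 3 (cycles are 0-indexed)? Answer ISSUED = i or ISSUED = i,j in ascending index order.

t=0 i0:and ; RAW r2
t=1 i1:or ; RAW r0
t=2 i2:st ; no-port MEM/MEM
t=3 i3+i4:st+bne ; 2-wide
t=4 i5:sub ; RAW r0
t=5 i6+i7:sll+mul ; 2-wide
t=6 i8:st ; tail

ISSUED = 3,4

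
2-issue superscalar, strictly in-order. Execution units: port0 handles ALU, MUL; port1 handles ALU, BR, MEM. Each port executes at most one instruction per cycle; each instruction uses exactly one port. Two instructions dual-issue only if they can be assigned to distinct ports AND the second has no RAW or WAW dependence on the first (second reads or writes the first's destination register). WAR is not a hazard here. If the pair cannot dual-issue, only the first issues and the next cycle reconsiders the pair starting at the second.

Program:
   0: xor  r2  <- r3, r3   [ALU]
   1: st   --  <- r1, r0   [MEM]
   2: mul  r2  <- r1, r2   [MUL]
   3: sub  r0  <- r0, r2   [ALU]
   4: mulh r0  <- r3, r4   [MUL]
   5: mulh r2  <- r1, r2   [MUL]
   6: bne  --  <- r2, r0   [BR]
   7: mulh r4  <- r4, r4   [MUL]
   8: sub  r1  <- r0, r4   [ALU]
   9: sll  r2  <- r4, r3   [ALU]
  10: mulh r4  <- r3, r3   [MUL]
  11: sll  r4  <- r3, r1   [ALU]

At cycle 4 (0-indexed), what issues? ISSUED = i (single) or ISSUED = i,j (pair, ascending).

ISSUED = 5

[0] i0&i1  xor+st  -- dual
[1] i2  mul  -- RAW r2
[2] i3  sub  -- WAW r0
[3] i4  mulh  -- no-port MUL/MUL
[4] i5  mulh  -- RAW r2
[5] i6&i7  bne+mulh  -- dual
[6] i8&i9  sub+sll  -- dual
[7] i10  mulh  -- WAW r4
[8] i11  sll  -- tail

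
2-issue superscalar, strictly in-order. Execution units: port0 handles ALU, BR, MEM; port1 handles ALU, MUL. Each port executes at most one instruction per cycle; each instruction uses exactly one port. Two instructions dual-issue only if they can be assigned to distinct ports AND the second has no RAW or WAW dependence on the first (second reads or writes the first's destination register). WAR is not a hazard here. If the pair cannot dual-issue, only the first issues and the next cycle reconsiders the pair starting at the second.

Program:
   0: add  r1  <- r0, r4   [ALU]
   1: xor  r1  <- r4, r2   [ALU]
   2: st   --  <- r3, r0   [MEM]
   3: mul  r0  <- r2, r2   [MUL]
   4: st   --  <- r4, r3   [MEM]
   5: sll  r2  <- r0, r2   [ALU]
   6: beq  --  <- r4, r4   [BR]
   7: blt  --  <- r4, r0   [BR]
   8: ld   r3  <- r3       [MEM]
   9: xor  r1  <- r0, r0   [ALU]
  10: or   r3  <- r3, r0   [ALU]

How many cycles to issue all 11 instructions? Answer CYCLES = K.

CYCLES = 7

c0: i0 add.ALU  WAW r1
c1: i1/i2 xor.ALU st.MEM  dual
c2: i3/i4 mul.MUL st.MEM  dual
c3: i5/i6 sll.ALU beq.BR  dual
c4: i7 blt.BR  no-port BR/MEM
c5: i8/i9 ld.MEM xor.ALU  dual
c6: i10 or.ALU  tail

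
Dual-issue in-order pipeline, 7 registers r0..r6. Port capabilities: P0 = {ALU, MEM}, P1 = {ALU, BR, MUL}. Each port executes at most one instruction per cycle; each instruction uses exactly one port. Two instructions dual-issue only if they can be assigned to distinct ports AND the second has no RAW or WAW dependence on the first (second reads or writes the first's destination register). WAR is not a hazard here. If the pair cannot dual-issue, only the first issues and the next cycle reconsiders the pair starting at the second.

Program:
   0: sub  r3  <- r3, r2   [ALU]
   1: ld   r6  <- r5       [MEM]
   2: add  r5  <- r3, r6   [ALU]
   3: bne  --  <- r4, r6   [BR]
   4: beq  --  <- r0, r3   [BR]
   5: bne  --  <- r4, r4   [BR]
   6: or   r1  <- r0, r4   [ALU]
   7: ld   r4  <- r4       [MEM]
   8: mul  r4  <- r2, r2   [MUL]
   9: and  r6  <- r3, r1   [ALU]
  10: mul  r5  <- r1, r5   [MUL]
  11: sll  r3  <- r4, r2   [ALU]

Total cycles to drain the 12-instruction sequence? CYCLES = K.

[0] i0&i1  sub ld  -- dual
[1] i2&i3  add bne  -- dual
[2] i4  beq  -- no-port BR/BR
[3] i5&i6  bne or  -- dual
[4] i7  ld  -- WAW r4
[5] i8&i9  mul and  -- dual
[6] i10&i11  mul sll  -- dual

CYCLES = 7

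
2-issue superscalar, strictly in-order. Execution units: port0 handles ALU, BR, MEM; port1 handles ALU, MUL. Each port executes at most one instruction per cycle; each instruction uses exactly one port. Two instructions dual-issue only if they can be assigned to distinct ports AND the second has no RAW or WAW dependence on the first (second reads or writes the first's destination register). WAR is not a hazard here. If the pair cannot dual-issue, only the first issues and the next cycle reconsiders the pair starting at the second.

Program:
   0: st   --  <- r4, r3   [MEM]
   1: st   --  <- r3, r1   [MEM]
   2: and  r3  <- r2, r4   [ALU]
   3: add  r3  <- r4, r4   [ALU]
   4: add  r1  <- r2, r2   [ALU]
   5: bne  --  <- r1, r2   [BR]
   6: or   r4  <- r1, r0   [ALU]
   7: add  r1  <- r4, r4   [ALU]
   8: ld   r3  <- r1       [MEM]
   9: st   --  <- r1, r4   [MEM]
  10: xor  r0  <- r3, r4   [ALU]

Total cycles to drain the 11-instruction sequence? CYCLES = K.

CYCLES = 7

0. st.MEM @i0  | no-port MEM/MEM
1. st.MEM/and.ALU @i1&i2  | pair
2. add.ALU/add.ALU @i3&i4  | pair
3. bne.BR/or.ALU @i5&i6  | pair
4. add.ALU @i7  | RAW r1
5. ld.MEM @i8  | no-port MEM/MEM
6. st.MEM/xor.ALU @i9&i10  | pair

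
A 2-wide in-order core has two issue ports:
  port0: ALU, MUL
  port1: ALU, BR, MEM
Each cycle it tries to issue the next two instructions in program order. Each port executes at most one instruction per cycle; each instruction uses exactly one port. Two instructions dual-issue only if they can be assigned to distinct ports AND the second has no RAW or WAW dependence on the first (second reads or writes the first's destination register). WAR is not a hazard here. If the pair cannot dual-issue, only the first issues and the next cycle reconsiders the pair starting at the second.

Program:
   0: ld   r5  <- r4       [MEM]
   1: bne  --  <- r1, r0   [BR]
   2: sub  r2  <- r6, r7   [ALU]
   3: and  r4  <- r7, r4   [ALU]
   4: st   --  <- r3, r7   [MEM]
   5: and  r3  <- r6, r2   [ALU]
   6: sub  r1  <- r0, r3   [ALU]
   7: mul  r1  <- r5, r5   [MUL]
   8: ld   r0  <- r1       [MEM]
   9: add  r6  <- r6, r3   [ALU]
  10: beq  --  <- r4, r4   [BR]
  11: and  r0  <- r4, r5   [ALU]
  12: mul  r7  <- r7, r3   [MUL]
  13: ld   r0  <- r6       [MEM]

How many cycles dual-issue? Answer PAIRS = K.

c0: i0 ld.MEM  no-port MEM/BR
c1: i1/i2 bne.BR+sub.ALU  pair
c2: i3/i4 and.ALU+st.MEM  pair
c3: i5 and.ALU  RAW r3
c4: i6 sub.ALU  WAW r1
c5: i7 mul.MUL  RAW r1
c6: i8/i9 ld.MEM+add.ALU  pair
c7: i10/i11 beq.BR+and.ALU  pair
c8: i12/i13 mul.MUL+ld.MEM  pair

PAIRS = 5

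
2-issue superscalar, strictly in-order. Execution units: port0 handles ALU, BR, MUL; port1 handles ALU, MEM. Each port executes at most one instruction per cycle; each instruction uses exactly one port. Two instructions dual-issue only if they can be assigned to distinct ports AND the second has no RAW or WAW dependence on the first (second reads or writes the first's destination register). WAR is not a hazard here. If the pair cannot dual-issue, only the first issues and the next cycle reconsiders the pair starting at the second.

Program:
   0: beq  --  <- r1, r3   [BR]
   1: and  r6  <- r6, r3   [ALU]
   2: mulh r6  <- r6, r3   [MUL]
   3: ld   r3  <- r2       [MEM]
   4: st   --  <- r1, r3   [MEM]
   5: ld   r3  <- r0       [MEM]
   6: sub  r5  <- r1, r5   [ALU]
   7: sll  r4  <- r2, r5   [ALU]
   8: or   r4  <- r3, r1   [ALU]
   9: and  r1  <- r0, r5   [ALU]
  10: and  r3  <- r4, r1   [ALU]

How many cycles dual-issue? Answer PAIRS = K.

c0: i0,i1 beq/and  pair
c1: i2,i3 mulh/ld  pair
c2: i4 st  no-port MEM/MEM
c3: i5,i6 ld/sub  pair
c4: i7 sll  WAW r4
c5: i8,i9 or/and  pair
c6: i10 and  tail

PAIRS = 4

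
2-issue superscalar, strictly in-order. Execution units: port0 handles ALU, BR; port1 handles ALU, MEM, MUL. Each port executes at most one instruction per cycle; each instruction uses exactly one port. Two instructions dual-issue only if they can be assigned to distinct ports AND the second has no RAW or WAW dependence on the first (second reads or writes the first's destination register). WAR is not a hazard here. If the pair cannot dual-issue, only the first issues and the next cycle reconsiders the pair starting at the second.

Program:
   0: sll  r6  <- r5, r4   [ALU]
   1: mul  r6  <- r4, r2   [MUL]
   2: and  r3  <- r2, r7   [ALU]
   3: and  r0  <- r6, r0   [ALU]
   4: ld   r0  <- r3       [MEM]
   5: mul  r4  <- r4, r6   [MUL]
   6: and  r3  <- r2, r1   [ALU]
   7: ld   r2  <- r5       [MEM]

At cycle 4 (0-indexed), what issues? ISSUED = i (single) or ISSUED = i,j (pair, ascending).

[0] i0  sll  -- WAW r6
[1] i1,i2  mul+and  -- pair
[2] i3  and  -- WAW r0
[3] i4  ld  -- no-port MEM/MUL
[4] i5,i6  mul+and  -- pair
[5] i7  ld  -- tail

ISSUED = 5,6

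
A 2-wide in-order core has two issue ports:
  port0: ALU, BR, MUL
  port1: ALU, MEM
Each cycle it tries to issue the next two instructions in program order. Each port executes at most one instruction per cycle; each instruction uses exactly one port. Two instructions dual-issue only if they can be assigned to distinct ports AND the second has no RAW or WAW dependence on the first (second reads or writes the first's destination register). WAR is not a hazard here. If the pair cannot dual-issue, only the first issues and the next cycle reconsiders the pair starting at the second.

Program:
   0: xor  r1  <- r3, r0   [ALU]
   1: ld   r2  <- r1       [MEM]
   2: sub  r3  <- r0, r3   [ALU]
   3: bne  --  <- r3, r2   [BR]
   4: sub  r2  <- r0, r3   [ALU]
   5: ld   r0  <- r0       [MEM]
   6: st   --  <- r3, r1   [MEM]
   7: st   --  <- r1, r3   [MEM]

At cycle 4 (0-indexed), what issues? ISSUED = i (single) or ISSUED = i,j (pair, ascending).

ISSUED = 6

#0 head=0: xor i0 RAW r1
#1 head=1: ld sub i1/i2 pair
#2 head=3: bne sub i3/i4 pair
#3 head=5: ld i5 no-port MEM/MEM
#4 head=6: st i6 no-port MEM/MEM
#5 head=7: st i7 tail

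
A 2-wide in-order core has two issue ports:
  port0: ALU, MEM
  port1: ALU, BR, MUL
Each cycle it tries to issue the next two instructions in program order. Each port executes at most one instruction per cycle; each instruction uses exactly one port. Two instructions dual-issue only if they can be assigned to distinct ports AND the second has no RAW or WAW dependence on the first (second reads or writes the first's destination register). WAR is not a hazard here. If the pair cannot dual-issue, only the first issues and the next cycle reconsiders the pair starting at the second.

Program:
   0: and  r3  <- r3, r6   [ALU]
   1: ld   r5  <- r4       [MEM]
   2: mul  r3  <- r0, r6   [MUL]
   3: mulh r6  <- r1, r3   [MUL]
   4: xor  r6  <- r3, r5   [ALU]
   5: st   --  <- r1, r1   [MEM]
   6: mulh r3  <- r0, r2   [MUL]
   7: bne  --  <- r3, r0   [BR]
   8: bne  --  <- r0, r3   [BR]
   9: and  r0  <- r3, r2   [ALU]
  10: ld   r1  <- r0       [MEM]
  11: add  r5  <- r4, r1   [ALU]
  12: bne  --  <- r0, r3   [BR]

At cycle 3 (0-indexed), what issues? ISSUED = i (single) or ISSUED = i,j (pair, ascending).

ISSUED = 4,5

  cy0 -> i0,i1 (and.ALU+ld.MEM) dual
  cy1 -> i2 (mul.MUL) no-port MUL/MUL
  cy2 -> i3 (mulh.MUL) WAW r6
  cy3 -> i4,i5 (xor.ALU+st.MEM) dual
  cy4 -> i6 (mulh.MUL) no-port MUL/BR
  cy5 -> i7 (bne.BR) no-port BR/BR
  cy6 -> i8,i9 (bne.BR+and.ALU) dual
  cy7 -> i10 (ld.MEM) RAW r1
  cy8 -> i11,i12 (add.ALU+bne.BR) dual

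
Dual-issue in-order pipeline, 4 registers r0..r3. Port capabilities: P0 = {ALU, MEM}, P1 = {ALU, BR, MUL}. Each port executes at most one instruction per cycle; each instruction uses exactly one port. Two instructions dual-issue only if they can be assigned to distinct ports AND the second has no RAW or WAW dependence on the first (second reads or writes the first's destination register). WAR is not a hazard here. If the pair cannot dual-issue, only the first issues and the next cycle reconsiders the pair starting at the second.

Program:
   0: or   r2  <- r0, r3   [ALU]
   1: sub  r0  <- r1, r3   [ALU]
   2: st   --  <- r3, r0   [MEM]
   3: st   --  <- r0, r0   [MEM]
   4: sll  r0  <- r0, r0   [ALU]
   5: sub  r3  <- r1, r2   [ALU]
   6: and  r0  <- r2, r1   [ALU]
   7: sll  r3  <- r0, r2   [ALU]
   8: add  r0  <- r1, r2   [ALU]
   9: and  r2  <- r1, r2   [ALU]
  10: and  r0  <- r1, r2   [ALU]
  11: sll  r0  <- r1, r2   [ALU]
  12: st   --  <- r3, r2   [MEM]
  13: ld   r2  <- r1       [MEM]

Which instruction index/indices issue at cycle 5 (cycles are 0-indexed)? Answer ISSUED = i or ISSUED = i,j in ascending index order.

ISSUED = 9

c0: i0/i1 or;sub  pair
c1: i2 st  no-port MEM/MEM
c2: i3/i4 st;sll  pair
c3: i5/i6 sub;and  pair
c4: i7/i8 sll;add  pair
c5: i9 and  RAW r2
c6: i10 and  WAW r0
c7: i11/i12 sll;st  pair
c8: i13 ld  tail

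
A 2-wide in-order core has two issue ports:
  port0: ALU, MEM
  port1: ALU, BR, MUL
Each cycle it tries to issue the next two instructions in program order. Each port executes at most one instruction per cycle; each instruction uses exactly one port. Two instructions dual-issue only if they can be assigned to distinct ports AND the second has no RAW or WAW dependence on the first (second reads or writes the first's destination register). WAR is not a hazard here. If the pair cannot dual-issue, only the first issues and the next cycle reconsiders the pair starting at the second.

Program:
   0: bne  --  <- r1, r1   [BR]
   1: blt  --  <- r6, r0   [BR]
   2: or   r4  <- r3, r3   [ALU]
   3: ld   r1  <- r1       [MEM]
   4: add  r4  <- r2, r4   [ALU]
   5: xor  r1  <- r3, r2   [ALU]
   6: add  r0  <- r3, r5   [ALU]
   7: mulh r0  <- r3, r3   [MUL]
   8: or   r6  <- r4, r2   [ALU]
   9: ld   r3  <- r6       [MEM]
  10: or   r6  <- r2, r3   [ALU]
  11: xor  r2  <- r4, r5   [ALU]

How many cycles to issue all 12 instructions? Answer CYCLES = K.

[0] i0  bne  -- no-port BR/BR
[1] i1&i2  blt;or  -- pair
[2] i3&i4  ld;add  -- pair
[3] i5&i6  xor;add  -- pair
[4] i7&i8  mulh;or  -- pair
[5] i9  ld  -- RAW r3
[6] i10&i11  or;xor  -- pair

CYCLES = 7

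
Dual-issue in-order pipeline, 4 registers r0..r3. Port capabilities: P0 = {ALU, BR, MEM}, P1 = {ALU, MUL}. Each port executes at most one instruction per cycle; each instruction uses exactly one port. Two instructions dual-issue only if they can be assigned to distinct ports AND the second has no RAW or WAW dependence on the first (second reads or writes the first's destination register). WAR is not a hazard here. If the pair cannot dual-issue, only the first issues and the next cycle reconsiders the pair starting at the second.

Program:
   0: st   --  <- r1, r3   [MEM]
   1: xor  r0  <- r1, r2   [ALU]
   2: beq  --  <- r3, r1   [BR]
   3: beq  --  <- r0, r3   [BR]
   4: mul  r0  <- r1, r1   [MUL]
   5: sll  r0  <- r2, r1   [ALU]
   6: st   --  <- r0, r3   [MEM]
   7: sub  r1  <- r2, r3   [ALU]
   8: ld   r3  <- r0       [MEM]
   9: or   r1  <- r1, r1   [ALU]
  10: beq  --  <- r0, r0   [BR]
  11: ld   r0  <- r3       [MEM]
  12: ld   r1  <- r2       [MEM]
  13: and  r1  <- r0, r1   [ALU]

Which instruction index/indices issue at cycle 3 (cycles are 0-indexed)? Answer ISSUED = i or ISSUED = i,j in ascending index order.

t=0 i0,i1:st;xor ; dual
t=1 i2:beq ; no-port BR/BR
t=2 i3,i4:beq;mul ; dual
t=3 i5:sll ; RAW r0
t=4 i6,i7:st;sub ; dual
t=5 i8,i9:ld;or ; dual
t=6 i10:beq ; no-port BR/MEM
t=7 i11:ld ; no-port MEM/MEM
t=8 i12:ld ; RAW+WAW r1
t=9 i13:and ; tail

ISSUED = 5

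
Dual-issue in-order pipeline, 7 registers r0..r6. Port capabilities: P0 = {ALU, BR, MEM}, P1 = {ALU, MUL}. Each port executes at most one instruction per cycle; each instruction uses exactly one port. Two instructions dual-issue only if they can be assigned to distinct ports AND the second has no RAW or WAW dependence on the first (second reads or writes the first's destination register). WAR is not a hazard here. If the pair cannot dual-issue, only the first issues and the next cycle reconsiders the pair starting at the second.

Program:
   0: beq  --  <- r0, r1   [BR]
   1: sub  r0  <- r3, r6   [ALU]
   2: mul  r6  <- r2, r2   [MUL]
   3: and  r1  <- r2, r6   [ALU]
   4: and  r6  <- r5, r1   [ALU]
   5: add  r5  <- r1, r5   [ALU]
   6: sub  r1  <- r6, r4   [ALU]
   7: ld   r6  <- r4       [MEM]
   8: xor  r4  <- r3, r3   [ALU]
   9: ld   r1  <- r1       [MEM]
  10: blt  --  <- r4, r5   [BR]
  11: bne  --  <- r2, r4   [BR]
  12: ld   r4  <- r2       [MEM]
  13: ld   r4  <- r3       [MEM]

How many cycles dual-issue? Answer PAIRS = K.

t=0 i0,i1:beq sub ; dual
t=1 i2:mul ; RAW r6
t=2 i3:and ; RAW r1
t=3 i4,i5:and add ; dual
t=4 i6,i7:sub ld ; dual
t=5 i8,i9:xor ld ; dual
t=6 i10:blt ; no-port BR/BR
t=7 i11:bne ; no-port BR/MEM
t=8 i12:ld ; no-port MEM/MEM
t=9 i13:ld ; tail

PAIRS = 4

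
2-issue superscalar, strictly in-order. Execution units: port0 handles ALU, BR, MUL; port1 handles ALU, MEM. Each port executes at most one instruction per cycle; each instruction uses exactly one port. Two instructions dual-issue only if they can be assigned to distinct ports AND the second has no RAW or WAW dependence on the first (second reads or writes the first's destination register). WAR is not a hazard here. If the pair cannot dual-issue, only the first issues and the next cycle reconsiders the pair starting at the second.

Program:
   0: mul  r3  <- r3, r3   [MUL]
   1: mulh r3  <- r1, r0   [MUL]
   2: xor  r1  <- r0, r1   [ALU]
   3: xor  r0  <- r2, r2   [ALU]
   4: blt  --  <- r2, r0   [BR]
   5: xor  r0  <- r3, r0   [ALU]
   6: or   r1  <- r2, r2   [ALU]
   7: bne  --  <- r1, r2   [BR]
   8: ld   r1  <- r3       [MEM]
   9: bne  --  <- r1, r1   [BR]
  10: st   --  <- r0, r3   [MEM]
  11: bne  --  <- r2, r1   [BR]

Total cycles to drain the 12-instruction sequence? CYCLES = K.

CYCLES = 8

t=0 i0:mul.MUL ; no-port MUL/MUL
t=1 i1,i2:mulh.MUL+xor.ALU ; pair
t=2 i3:xor.ALU ; RAW r0
t=3 i4,i5:blt.BR+xor.ALU ; pair
t=4 i6:or.ALU ; RAW r1
t=5 i7,i8:bne.BR+ld.MEM ; pair
t=6 i9,i10:bne.BR+st.MEM ; pair
t=7 i11:bne.BR ; tail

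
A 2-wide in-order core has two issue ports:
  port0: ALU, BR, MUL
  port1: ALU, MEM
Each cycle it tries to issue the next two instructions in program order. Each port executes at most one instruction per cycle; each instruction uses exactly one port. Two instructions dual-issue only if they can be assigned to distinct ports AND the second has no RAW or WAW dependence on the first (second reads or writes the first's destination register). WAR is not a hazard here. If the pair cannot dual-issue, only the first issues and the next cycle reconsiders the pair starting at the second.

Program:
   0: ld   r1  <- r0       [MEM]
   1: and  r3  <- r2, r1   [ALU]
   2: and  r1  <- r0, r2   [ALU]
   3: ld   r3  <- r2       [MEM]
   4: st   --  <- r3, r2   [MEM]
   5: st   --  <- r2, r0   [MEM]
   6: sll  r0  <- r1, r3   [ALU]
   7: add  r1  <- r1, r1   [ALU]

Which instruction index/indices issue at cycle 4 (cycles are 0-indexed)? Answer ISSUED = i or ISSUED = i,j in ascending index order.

ISSUED = 5,6

[0] i0  ld.MEM  -- RAW r1
[1] i1+i2  and.ALU/and.ALU  -- pair
[2] i3  ld.MEM  -- no-port MEM/MEM
[3] i4  st.MEM  -- no-port MEM/MEM
[4] i5+i6  st.MEM/sll.ALU  -- pair
[5] i7  add.ALU  -- tail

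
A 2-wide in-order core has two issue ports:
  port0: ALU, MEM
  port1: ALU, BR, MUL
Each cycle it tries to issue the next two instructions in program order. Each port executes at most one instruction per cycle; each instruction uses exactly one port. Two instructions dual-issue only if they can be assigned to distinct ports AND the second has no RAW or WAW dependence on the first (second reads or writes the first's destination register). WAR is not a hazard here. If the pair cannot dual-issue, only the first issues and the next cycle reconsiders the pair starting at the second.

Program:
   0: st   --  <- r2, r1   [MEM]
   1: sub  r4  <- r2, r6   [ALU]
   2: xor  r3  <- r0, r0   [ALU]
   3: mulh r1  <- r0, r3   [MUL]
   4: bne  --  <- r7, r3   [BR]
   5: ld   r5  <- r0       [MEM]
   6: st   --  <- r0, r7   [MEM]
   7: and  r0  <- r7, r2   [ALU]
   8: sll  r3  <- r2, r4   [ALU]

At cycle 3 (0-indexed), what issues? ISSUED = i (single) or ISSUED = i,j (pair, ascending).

ISSUED = 4,5

[0] i0&i1  st.MEM/sub.ALU  -- 2-wide
[1] i2  xor.ALU  -- RAW r3
[2] i3  mulh.MUL  -- no-port MUL/BR
[3] i4&i5  bne.BR/ld.MEM  -- 2-wide
[4] i6&i7  st.MEM/and.ALU  -- 2-wide
[5] i8  sll.ALU  -- tail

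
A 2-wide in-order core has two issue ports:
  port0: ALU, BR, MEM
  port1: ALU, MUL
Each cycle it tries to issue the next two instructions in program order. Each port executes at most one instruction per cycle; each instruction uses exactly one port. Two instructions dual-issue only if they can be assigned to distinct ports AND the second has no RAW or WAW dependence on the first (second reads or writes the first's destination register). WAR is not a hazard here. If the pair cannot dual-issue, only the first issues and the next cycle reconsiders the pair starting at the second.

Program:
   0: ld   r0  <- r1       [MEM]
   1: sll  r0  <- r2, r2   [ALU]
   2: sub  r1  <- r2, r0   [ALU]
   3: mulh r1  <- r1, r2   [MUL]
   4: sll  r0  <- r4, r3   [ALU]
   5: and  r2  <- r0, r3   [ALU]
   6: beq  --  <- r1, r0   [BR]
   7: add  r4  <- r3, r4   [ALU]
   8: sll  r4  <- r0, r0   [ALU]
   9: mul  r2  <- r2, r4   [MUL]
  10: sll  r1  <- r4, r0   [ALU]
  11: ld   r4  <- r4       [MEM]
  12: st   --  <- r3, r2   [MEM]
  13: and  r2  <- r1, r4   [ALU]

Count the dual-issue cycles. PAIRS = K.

#0 head=0: ld.MEM i0 WAW r0
#1 head=1: sll.ALU i1 RAW r0
#2 head=2: sub.ALU i2 RAW+WAW r1
#3 head=3: mulh.MUL+sll.ALU i3&i4 pair
#4 head=5: and.ALU+beq.BR i5&i6 pair
#5 head=7: add.ALU i7 WAW r4
#6 head=8: sll.ALU i8 RAW r4
#7 head=9: mul.MUL+sll.ALU i9&i10 pair
#8 head=11: ld.MEM i11 no-port MEM/MEM
#9 head=12: st.MEM+and.ALU i12&i13 pair

PAIRS = 4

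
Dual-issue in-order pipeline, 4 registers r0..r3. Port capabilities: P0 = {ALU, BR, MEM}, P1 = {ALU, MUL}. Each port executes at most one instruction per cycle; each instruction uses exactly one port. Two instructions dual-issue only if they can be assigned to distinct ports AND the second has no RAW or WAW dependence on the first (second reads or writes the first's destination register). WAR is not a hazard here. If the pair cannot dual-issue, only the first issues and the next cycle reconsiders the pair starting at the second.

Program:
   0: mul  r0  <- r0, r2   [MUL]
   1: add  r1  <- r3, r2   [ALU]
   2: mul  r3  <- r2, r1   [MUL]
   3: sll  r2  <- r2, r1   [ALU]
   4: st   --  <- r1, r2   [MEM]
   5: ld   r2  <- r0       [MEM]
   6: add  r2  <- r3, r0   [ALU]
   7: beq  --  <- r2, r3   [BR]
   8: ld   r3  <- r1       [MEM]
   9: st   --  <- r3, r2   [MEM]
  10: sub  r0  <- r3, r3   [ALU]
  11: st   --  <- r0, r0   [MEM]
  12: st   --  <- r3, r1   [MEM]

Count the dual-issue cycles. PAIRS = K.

c0: i0+i1 mul add  pair
c1: i2+i3 mul sll  pair
c2: i4 st  no-port MEM/MEM
c3: i5 ld  WAW r2
c4: i6 add  RAW r2
c5: i7 beq  no-port BR/MEM
c6: i8 ld  no-port MEM/MEM
c7: i9+i10 st sub  pair
c8: i11 st  no-port MEM/MEM
c9: i12 st  tail

PAIRS = 3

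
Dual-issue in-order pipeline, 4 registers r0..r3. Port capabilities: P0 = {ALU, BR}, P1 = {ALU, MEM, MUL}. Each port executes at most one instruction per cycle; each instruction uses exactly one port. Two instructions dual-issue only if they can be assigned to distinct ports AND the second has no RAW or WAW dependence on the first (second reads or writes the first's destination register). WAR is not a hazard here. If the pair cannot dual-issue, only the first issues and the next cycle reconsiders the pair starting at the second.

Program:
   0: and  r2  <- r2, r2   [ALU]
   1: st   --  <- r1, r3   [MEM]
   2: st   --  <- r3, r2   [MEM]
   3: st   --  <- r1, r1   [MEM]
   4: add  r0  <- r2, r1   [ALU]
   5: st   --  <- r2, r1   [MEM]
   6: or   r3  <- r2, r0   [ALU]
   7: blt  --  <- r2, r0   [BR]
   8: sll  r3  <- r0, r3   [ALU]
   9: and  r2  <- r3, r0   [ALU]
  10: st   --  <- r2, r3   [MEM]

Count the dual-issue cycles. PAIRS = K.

c0: i0,i1 and.ALU;st.MEM  pair
c1: i2 st.MEM  no-port MEM/MEM
c2: i3,i4 st.MEM;add.ALU  pair
c3: i5,i6 st.MEM;or.ALU  pair
c4: i7,i8 blt.BR;sll.ALU  pair
c5: i9 and.ALU  RAW r2
c6: i10 st.MEM  tail

PAIRS = 4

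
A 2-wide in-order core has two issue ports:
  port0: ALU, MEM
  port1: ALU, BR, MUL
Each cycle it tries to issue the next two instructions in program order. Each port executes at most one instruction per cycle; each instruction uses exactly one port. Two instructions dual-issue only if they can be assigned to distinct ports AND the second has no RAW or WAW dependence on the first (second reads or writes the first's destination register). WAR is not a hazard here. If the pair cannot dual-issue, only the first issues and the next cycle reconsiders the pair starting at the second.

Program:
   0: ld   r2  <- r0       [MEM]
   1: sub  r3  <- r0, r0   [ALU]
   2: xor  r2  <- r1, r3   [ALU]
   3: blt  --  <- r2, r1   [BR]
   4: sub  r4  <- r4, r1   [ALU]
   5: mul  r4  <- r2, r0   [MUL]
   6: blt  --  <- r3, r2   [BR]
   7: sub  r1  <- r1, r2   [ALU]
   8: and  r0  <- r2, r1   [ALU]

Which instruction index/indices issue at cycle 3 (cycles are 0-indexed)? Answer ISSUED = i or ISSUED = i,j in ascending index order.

[0] i0/i1  ld;sub  -- dual
[1] i2  xor  -- RAW r2
[2] i3/i4  blt;sub  -- dual
[3] i5  mul  -- no-port MUL/BR
[4] i6/i7  blt;sub  -- dual
[5] i8  and  -- tail

ISSUED = 5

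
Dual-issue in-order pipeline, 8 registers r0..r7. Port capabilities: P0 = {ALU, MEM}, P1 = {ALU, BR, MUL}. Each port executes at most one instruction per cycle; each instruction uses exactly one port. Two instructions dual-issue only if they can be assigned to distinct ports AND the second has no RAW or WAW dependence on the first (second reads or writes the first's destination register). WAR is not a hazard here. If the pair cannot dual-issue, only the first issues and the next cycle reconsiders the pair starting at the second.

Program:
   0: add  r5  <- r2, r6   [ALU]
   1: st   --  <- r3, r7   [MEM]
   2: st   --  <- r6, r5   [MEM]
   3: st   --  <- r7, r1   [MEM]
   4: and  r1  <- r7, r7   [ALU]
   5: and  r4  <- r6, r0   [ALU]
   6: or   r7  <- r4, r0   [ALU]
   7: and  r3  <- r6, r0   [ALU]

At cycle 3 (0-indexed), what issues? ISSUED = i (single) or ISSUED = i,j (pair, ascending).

ISSUED = 5

t=0 i0+i1:add.ALU+st.MEM ; dual
t=1 i2:st.MEM ; no-port MEM/MEM
t=2 i3+i4:st.MEM+and.ALU ; dual
t=3 i5:and.ALU ; RAW r4
t=4 i6+i7:or.ALU+and.ALU ; dual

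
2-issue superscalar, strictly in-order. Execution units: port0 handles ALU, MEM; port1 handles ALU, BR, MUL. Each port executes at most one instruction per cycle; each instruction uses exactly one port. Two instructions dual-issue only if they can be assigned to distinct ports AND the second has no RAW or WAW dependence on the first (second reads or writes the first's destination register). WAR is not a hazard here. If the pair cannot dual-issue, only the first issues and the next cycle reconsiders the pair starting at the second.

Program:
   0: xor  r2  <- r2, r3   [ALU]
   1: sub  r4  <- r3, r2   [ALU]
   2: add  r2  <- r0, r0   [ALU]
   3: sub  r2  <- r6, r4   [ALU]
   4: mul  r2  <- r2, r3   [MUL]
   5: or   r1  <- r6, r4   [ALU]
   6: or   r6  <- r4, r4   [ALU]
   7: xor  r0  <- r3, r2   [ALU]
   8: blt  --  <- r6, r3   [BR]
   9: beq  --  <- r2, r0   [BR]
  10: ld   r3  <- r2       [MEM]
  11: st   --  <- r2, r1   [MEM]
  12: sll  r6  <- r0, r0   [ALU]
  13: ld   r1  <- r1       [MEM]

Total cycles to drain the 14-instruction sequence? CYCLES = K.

CYCLES = 9

c0: i0 xor.ALU  RAW r2
c1: i1/i2 sub.ALU+add.ALU  pair
c2: i3 sub.ALU  RAW+WAW r2
c3: i4/i5 mul.MUL+or.ALU  pair
c4: i6/i7 or.ALU+xor.ALU  pair
c5: i8 blt.BR  no-port BR/BR
c6: i9/i10 beq.BR+ld.MEM  pair
c7: i11/i12 st.MEM+sll.ALU  pair
c8: i13 ld.MEM  tail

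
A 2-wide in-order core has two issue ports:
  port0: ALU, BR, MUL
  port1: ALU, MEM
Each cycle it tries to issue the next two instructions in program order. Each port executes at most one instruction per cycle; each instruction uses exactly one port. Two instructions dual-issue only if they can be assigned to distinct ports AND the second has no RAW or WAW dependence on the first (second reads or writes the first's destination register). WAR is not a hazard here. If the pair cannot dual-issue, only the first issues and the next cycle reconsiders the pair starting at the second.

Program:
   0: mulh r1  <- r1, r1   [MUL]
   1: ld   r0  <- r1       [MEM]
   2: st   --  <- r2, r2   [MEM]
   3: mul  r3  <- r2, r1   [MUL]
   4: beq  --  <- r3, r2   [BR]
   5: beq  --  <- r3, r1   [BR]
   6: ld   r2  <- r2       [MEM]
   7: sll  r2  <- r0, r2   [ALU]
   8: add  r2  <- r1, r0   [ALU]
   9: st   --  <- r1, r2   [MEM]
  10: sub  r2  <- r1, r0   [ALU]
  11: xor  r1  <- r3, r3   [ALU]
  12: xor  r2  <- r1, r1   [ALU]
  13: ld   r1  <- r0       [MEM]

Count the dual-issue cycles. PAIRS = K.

0. mulh.MUL @i0  | RAW r1
1. ld.MEM @i1  | no-port MEM/MEM
2. st.MEM;mul.MUL @i2+i3  | dual
3. beq.BR @i4  | no-port BR/BR
4. beq.BR;ld.MEM @i5+i6  | dual
5. sll.ALU @i7  | WAW r2
6. add.ALU @i8  | RAW r2
7. st.MEM;sub.ALU @i9+i10  | dual
8. xor.ALU @i11  | RAW r1
9. xor.ALU;ld.MEM @i12+i13  | dual

PAIRS = 4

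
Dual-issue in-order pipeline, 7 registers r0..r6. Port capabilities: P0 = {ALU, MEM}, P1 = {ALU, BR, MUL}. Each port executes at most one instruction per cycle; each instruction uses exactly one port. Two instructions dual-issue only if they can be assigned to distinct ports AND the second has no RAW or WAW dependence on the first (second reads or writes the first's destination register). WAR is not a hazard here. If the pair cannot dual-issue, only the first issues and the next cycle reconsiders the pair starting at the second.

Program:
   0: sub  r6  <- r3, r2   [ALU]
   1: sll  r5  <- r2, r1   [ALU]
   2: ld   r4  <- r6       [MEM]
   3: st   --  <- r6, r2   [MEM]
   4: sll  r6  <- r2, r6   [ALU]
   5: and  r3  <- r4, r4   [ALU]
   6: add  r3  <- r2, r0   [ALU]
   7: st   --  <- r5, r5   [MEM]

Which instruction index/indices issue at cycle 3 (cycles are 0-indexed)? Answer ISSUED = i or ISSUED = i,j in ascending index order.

c0: i0,i1 sub+sll  dual
c1: i2 ld  no-port MEM/MEM
c2: i3,i4 st+sll  dual
c3: i5 and  WAW r3
c4: i6,i7 add+st  dual

ISSUED = 5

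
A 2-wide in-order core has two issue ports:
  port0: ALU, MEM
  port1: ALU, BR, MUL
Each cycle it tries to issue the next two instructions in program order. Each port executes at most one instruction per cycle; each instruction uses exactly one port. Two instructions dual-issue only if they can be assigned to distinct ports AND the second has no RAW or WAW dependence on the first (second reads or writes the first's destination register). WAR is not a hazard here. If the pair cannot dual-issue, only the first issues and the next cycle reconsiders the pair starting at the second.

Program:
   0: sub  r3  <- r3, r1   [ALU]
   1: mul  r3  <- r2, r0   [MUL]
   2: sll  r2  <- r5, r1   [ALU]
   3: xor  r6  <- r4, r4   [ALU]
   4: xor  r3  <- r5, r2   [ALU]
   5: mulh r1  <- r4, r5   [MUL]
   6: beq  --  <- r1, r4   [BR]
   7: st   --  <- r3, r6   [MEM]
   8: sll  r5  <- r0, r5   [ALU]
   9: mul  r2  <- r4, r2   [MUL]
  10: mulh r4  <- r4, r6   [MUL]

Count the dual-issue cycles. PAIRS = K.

PAIRS = 4

#0 head=0: sub i0 WAW r3
#1 head=1: mul/sll i1&i2 dual
#2 head=3: xor/xor i3&i4 dual
#3 head=5: mulh i5 no-port MUL/BR
#4 head=6: beq/st i6&i7 dual
#5 head=8: sll/mul i8&i9 dual
#6 head=10: mulh i10 tail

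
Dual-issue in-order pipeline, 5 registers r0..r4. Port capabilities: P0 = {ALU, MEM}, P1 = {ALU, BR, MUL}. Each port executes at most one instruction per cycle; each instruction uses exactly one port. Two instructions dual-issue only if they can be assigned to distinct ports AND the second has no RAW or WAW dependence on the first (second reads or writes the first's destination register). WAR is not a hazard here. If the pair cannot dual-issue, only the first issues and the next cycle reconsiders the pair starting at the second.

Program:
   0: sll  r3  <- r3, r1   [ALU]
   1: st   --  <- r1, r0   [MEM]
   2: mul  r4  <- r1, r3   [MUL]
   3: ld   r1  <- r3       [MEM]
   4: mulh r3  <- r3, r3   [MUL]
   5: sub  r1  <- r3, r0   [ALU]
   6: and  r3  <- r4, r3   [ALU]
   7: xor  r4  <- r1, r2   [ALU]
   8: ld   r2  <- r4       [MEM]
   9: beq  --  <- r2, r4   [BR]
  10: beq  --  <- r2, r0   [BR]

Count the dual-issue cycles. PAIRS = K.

  cy0 -> i0/i1 (sll+st) 2-wide
  cy1 -> i2/i3 (mul+ld) 2-wide
  cy2 -> i4 (mulh) RAW r3
  cy3 -> i5/i6 (sub+and) 2-wide
  cy4 -> i7 (xor) RAW r4
  cy5 -> i8 (ld) RAW r2
  cy6 -> i9 (beq) no-port BR/BR
  cy7 -> i10 (beq) tail

PAIRS = 3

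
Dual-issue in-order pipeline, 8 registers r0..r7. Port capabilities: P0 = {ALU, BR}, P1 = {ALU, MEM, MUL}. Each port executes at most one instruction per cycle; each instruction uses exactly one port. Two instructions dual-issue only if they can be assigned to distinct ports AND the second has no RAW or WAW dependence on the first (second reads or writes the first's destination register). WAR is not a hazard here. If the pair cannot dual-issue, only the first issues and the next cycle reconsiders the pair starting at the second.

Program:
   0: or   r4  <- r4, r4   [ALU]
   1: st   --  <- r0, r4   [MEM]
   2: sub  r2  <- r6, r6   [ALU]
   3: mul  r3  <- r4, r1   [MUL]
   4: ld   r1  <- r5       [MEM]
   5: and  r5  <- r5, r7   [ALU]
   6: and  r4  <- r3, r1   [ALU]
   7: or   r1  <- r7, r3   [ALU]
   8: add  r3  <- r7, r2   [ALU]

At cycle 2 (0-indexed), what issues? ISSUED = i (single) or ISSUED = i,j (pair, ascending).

ISSUED = 3

#0 head=0: or.ALU i0 RAW r4
#1 head=1: st.MEM/sub.ALU i1&i2 2-wide
#2 head=3: mul.MUL i3 no-port MUL/MEM
#3 head=4: ld.MEM/and.ALU i4&i5 2-wide
#4 head=6: and.ALU/or.ALU i6&i7 2-wide
#5 head=8: add.ALU i8 tail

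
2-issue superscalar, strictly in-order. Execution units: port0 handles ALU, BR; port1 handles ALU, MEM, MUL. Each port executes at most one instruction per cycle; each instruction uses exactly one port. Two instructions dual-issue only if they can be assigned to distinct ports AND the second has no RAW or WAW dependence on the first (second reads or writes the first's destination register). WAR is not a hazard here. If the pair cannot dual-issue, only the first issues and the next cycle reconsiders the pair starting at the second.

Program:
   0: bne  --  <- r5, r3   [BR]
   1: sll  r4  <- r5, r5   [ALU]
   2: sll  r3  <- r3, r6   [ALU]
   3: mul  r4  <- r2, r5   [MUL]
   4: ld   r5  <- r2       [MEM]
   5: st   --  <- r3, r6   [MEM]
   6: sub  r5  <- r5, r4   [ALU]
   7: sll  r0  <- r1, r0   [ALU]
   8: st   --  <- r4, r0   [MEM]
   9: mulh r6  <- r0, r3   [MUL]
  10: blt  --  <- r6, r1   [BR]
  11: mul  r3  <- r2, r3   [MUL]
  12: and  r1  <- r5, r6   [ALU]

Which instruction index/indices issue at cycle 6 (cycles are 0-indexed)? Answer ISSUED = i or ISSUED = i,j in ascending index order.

ISSUED = 9

c0: i0+i1 bne.BR+sll.ALU  pair
c1: i2+i3 sll.ALU+mul.MUL  pair
c2: i4 ld.MEM  no-port MEM/MEM
c3: i5+i6 st.MEM+sub.ALU  pair
c4: i7 sll.ALU  RAW r0
c5: i8 st.MEM  no-port MEM/MUL
c6: i9 mulh.MUL  RAW r6
c7: i10+i11 blt.BR+mul.MUL  pair
c8: i12 and.ALU  tail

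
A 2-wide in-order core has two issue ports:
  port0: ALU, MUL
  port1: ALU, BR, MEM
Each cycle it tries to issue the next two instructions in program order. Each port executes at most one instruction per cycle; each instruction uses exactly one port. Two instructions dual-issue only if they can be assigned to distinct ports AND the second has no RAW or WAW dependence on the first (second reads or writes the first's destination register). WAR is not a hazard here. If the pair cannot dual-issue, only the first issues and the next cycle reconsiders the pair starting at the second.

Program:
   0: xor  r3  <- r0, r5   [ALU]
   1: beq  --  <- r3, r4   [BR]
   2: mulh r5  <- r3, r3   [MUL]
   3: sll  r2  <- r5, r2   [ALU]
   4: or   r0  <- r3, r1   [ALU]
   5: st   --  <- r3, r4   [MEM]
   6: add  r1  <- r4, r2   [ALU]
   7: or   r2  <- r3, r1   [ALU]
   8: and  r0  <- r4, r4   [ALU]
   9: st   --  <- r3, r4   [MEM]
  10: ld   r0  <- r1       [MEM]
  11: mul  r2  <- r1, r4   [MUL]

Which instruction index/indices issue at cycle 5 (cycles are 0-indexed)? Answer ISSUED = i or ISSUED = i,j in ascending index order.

t=0 i0:xor.ALU ; RAW r3
t=1 i1/i2:beq.BR+mulh.MUL ; 2-wide
t=2 i3/i4:sll.ALU+or.ALU ; 2-wide
t=3 i5/i6:st.MEM+add.ALU ; 2-wide
t=4 i7/i8:or.ALU+and.ALU ; 2-wide
t=5 i9:st.MEM ; no-port MEM/MEM
t=6 i10/i11:ld.MEM+mul.MUL ; 2-wide

ISSUED = 9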